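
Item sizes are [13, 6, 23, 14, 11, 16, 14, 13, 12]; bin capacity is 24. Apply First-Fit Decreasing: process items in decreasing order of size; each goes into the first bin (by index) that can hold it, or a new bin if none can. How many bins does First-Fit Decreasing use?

7

Sorted descending: 23, 16, 14, 14, 13, 13, 12, 11, 6.
Put 23 in bin 1; 1 remain.
Put 16 in bin 2; 8 remain.
Put 14 in bin 3; 10 remain.
Put 14 in bin 4; 10 remain.
Put 13 in bin 5; 11 remain.
Put 13 in bin 6; 11 remain.
Put 12 in bin 7; 12 remain.
Put 11 in bin 5; 0 remain.
Put 6 in bin 2; 2 remain.
Final bins: [23] [16,6] [14] [14] [13,11] [13] [12].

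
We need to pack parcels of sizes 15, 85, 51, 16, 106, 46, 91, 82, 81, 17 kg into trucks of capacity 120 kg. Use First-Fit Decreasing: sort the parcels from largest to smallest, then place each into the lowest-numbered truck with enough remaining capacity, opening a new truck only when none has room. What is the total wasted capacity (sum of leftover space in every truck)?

Sorted descending: 106, 91, 85, 82, 81, 51, 46, 17, 16, 15.
106 kg → truck 1 (remaining 14 kg)
91 kg → truck 2 (remaining 29 kg)
85 kg → truck 3 (remaining 35 kg)
82 kg → truck 4 (remaining 38 kg)
81 kg → truck 5 (remaining 39 kg)
51 kg → truck 6 (remaining 69 kg)
46 kg → truck 6 (remaining 23 kg)
17 kg → truck 2 (remaining 12 kg)
16 kg → truck 3 (remaining 19 kg)
15 kg → truck 3 (remaining 4 kg)
6 trucks × 120 kg = 720 kg; used 590 kg; unused 130 kg.

130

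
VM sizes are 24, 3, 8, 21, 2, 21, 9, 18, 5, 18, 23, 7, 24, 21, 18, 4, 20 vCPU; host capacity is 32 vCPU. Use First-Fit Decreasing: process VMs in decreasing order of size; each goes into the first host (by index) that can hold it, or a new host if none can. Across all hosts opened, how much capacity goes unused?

Sorted descending: 24, 24, 23, 21, 21, 21, 20, 18, 18, 18, 9, 8, 7, 5, 4, 3, 2.
host 1: place 24 vCPU, 8 vCPU left
host 2: place 24 vCPU, 8 vCPU left
host 3: place 23 vCPU, 9 vCPU left
host 4: place 21 vCPU, 11 vCPU left
host 5: place 21 vCPU, 11 vCPU left
host 6: place 21 vCPU, 11 vCPU left
host 7: place 20 vCPU, 12 vCPU left
host 8: place 18 vCPU, 14 vCPU left
host 9: place 18 vCPU, 14 vCPU left
host 10: place 18 vCPU, 14 vCPU left
host 3: place 9 vCPU, 0 vCPU left
host 1: place 8 vCPU, 0 vCPU left
host 2: place 7 vCPU, 1 vCPU left
host 4: place 5 vCPU, 6 vCPU left
host 4: place 4 vCPU, 2 vCPU left
host 5: place 3 vCPU, 8 vCPU left
host 4: place 2 vCPU, 0 vCPU left
10 hosts × 32 vCPU = 320 vCPU; used 246 vCPU; unused 74 vCPU.

74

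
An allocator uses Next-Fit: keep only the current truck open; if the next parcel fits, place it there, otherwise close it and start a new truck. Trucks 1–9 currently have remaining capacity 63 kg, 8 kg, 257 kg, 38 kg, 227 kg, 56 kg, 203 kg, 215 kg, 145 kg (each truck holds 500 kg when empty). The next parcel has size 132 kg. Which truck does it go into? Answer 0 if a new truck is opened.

Next-Fit only looks at truck 9, which has 145 kg free.
132 kg fits there.

9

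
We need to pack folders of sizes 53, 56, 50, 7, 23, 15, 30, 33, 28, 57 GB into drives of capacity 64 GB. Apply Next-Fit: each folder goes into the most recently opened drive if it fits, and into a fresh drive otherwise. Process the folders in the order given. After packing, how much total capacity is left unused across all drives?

96

Put 53 GB in drive 1; 11 GB remain.
Put 56 GB in drive 2; 8 GB remain.
Put 50 GB in drive 3; 14 GB remain.
Put 7 GB in drive 3; 7 GB remain.
Put 23 GB in drive 4; 41 GB remain.
Put 15 GB in drive 4; 26 GB remain.
Put 30 GB in drive 5; 34 GB remain.
Put 33 GB in drive 5; 1 GB remain.
Put 28 GB in drive 6; 36 GB remain.
Put 57 GB in drive 7; 7 GB remain.
7 drives × 64 GB = 448 GB; used 352 GB; unused 96 GB.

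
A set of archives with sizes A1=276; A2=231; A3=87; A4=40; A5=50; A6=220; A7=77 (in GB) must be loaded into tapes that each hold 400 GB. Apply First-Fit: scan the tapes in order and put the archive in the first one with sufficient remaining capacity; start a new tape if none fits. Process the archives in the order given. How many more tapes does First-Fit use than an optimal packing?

0

First-Fit: [276,87] [231,40,50,77] [220] → 3 tapes.
Total size 981 GB; any packing needs at least ⌈981/400⌉ = 3 tapes.
So 3 is already optimal.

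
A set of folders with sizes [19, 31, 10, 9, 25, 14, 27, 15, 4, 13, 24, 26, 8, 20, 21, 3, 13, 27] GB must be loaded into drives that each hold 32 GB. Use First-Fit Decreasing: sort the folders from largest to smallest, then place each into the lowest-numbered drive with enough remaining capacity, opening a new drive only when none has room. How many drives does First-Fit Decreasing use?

Sorted descending: 31, 27, 27, 26, 25, 24, 21, 20, 19, 15, 14, 13, 13, 10, 9, 8, 4, 3.
31 GB → drive 1 (remaining 1 GB)
27 GB → drive 2 (remaining 5 GB)
27 GB → drive 3 (remaining 5 GB)
26 GB → drive 4 (remaining 6 GB)
25 GB → drive 5 (remaining 7 GB)
24 GB → drive 6 (remaining 8 GB)
21 GB → drive 7 (remaining 11 GB)
20 GB → drive 8 (remaining 12 GB)
19 GB → drive 9 (remaining 13 GB)
15 GB → drive 10 (remaining 17 GB)
14 GB → drive 10 (remaining 3 GB)
13 GB → drive 9 (remaining 0 GB)
13 GB → drive 11 (remaining 19 GB)
10 GB → drive 7 (remaining 1 GB)
9 GB → drive 8 (remaining 3 GB)
8 GB → drive 6 (remaining 0 GB)
4 GB → drive 2 (remaining 1 GB)
3 GB → drive 3 (remaining 2 GB)
Final drives: [31] [27,4] [27,3] [26] [25] [24,8] [21,10] [20,9] [19,13] [15,14] [13].

11 drives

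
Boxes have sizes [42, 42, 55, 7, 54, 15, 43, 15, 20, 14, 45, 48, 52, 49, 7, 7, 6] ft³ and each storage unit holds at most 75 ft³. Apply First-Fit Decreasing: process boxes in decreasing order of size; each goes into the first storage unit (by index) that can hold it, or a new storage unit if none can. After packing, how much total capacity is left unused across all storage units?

Sorted descending: 55, 54, 52, 49, 48, 45, 43, 42, 42, 20, 15, 15, 14, 7, 7, 7, 6.
storage unit 1: place 55 ft³, 20 ft³ left
storage unit 2: place 54 ft³, 21 ft³ left
storage unit 3: place 52 ft³, 23 ft³ left
storage unit 4: place 49 ft³, 26 ft³ left
storage unit 5: place 48 ft³, 27 ft³ left
storage unit 6: place 45 ft³, 30 ft³ left
storage unit 7: place 43 ft³, 32 ft³ left
storage unit 8: place 42 ft³, 33 ft³ left
storage unit 9: place 42 ft³, 33 ft³ left
storage unit 1: place 20 ft³, 0 ft³ left
storage unit 2: place 15 ft³, 6 ft³ left
storage unit 3: place 15 ft³, 8 ft³ left
storage unit 4: place 14 ft³, 12 ft³ left
storage unit 3: place 7 ft³, 1 ft³ left
storage unit 4: place 7 ft³, 5 ft³ left
storage unit 5: place 7 ft³, 20 ft³ left
storage unit 2: place 6 ft³, 0 ft³ left
9 storage units × 75 ft³ = 675 ft³; used 521 ft³; unused 154 ft³.

154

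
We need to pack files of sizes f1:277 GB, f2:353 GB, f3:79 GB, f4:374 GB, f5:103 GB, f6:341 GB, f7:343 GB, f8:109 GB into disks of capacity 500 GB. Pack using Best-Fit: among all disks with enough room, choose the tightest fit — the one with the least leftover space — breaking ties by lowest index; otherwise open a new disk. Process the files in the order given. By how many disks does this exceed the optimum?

Best-Fit: [277] [353,79] [374,103] [341] [343,109] → 5 disks.
5 files exceed 250 GB (half the capacity), and no two of those can share a disk, so at least 5 disks are needed.
So 5 is already optimal.

0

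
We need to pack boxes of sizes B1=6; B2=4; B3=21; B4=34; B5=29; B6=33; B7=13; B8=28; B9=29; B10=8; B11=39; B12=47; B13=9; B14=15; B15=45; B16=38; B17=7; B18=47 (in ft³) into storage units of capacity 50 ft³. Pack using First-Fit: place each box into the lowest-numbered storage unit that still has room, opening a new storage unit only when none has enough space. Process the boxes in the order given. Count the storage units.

11

storage unit 1: place B1 (6 ft³), 44 ft³ left
storage unit 1: place B2 (4 ft³), 40 ft³ left
storage unit 1: place B3 (21 ft³), 19 ft³ left
storage unit 2: place B4 (34 ft³), 16 ft³ left
storage unit 3: place B5 (29 ft³), 21 ft³ left
storage unit 4: place B6 (33 ft³), 17 ft³ left
storage unit 1: place B7 (13 ft³), 6 ft³ left
storage unit 5: place B8 (28 ft³), 22 ft³ left
storage unit 6: place B9 (29 ft³), 21 ft³ left
storage unit 2: place B10 (8 ft³), 8 ft³ left
storage unit 7: place B11 (39 ft³), 11 ft³ left
storage unit 8: place B12 (47 ft³), 3 ft³ left
storage unit 3: place B13 (9 ft³), 12 ft³ left
storage unit 4: place B14 (15 ft³), 2 ft³ left
storage unit 9: place B15 (45 ft³), 5 ft³ left
storage unit 10: place B16 (38 ft³), 12 ft³ left
storage unit 2: place B17 (7 ft³), 1 ft³ left
storage unit 11: place B18 (47 ft³), 3 ft³ left
Final storage units: [6,4,21,13] [34,8,7] [29,9] [33,15] [28] [29] [39] [47] [45] [38] [47].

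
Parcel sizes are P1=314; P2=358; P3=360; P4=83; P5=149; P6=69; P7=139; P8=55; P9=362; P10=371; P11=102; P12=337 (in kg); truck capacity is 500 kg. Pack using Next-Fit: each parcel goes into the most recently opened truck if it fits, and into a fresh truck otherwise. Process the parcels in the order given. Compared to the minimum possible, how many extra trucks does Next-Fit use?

Next-Fit: [314] [358] [360,83] [149,69,139,55] [362] [371,102] [337] → 7 trucks.
Total size 2699 kg; any packing needs at least ⌈2699/500⌉ = 6 trucks.
An optimal packing achieves that bound: [371,102] [362,83,55] [360,139] [358,69] [337,149] [314] → 6 trucks.
Excess: 7 − 6 = 1.

1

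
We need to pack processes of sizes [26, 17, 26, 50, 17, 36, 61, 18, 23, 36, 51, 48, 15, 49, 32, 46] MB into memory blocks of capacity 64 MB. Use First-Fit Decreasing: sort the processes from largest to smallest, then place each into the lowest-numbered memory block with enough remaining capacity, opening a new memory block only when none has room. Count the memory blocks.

10 memory blocks

Sorted descending: 61, 51, 50, 49, 48, 46, 36, 36, 32, 26, 26, 23, 18, 17, 17, 15.
Put 61 MB in memory block 1; 3 MB remain.
Put 51 MB in memory block 2; 13 MB remain.
Put 50 MB in memory block 3; 14 MB remain.
Put 49 MB in memory block 4; 15 MB remain.
Put 48 MB in memory block 5; 16 MB remain.
Put 46 MB in memory block 6; 18 MB remain.
Put 36 MB in memory block 7; 28 MB remain.
Put 36 MB in memory block 8; 28 MB remain.
Put 32 MB in memory block 9; 32 MB remain.
Put 26 MB in memory block 7; 2 MB remain.
Put 26 MB in memory block 8; 2 MB remain.
Put 23 MB in memory block 9; 9 MB remain.
Put 18 MB in memory block 6; 0 MB remain.
Put 17 MB in memory block 10; 47 MB remain.
Put 17 MB in memory block 10; 30 MB remain.
Put 15 MB in memory block 4; 0 MB remain.
Final memory blocks: [61] [51] [50] [49,15] [48] [46,18] [36,26] [36,26] [32,23] [17,17].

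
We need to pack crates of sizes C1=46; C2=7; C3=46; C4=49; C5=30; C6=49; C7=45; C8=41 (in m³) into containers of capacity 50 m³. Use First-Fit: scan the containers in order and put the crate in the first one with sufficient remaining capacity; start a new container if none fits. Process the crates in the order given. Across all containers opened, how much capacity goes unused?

37

C1 (46 m³) → container 1 (remaining 4 m³)
C2 (7 m³) → container 2 (remaining 43 m³)
C3 (46 m³) → container 3 (remaining 4 m³)
C4 (49 m³) → container 4 (remaining 1 m³)
C5 (30 m³) → container 2 (remaining 13 m³)
C6 (49 m³) → container 5 (remaining 1 m³)
C7 (45 m³) → container 6 (remaining 5 m³)
C8 (41 m³) → container 7 (remaining 9 m³)
7 containers × 50 m³ = 350 m³; used 313 m³; unused 37 m³.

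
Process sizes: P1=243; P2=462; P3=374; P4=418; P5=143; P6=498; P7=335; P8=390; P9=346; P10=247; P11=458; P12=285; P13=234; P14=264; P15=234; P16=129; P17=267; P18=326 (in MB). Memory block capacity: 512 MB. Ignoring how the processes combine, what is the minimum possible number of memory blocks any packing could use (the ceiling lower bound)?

Total size = 243 + 462 + 374 + 418 + 143 + 498 + 335 + 390 + 346 + 247 + 458 + 285 + 234 + 264 + 234 + 129 + 267 + 326 = 5653 MB.
⌈5653 / 512⌉ = 12.

12 memory blocks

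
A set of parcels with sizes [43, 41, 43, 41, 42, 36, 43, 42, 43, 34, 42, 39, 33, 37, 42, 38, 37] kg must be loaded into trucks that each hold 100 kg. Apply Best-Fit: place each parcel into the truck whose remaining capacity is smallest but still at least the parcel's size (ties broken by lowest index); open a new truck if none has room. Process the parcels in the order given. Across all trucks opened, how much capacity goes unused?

43 kg → truck 1 (remaining 57 kg)
41 kg → truck 1 (remaining 16 kg)
43 kg → truck 2 (remaining 57 kg)
41 kg → truck 2 (remaining 16 kg)
42 kg → truck 3 (remaining 58 kg)
36 kg → truck 3 (remaining 22 kg)
43 kg → truck 4 (remaining 57 kg)
42 kg → truck 4 (remaining 15 kg)
43 kg → truck 5 (remaining 57 kg)
34 kg → truck 5 (remaining 23 kg)
42 kg → truck 6 (remaining 58 kg)
39 kg → truck 6 (remaining 19 kg)
33 kg → truck 7 (remaining 67 kg)
37 kg → truck 7 (remaining 30 kg)
42 kg → truck 8 (remaining 58 kg)
38 kg → truck 8 (remaining 20 kg)
37 kg → truck 9 (remaining 63 kg)
9 trucks × 100 kg = 900 kg; used 676 kg; unused 224 kg.

224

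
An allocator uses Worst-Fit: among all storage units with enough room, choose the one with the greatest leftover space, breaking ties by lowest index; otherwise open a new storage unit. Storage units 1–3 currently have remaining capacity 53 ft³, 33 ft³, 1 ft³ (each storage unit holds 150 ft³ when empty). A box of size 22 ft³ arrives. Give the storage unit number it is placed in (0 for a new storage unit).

Storage units with room: storage unit 1 (53 ft³), storage unit 2 (33 ft³).
Most room is storage unit 1 with 53 ft³ free.

1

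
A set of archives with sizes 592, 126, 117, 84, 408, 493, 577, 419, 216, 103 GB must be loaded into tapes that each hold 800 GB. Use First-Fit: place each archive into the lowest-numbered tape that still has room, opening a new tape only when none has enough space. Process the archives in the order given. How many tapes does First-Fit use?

5

Put 592 GB in tape 1; 208 GB remain.
Put 126 GB in tape 1; 82 GB remain.
Put 117 GB in tape 2; 683 GB remain.
Put 84 GB in tape 2; 599 GB remain.
Put 408 GB in tape 2; 191 GB remain.
Put 493 GB in tape 3; 307 GB remain.
Put 577 GB in tape 4; 223 GB remain.
Put 419 GB in tape 5; 381 GB remain.
Put 216 GB in tape 3; 91 GB remain.
Put 103 GB in tape 2; 88 GB remain.
Final tapes: [592,126] [117,84,408,103] [493,216] [577] [419].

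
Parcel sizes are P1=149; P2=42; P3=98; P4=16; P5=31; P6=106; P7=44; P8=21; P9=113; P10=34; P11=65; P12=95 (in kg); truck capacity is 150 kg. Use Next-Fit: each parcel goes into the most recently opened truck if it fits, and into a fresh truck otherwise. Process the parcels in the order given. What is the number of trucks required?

7

Put P1 (149 kg) in truck 1; 1 kg remain.
Put P2 (42 kg) in truck 2; 108 kg remain.
Put P3 (98 kg) in truck 2; 10 kg remain.
Put P4 (16 kg) in truck 3; 134 kg remain.
Put P5 (31 kg) in truck 3; 103 kg remain.
Put P6 (106 kg) in truck 4; 44 kg remain.
Put P7 (44 kg) in truck 4; 0 kg remain.
Put P8 (21 kg) in truck 5; 129 kg remain.
Put P9 (113 kg) in truck 5; 16 kg remain.
Put P10 (34 kg) in truck 6; 116 kg remain.
Put P11 (65 kg) in truck 6; 51 kg remain.
Put P12 (95 kg) in truck 7; 55 kg remain.
Final trucks: [149] [42,98] [16,31] [106,44] [21,113] [34,65] [95].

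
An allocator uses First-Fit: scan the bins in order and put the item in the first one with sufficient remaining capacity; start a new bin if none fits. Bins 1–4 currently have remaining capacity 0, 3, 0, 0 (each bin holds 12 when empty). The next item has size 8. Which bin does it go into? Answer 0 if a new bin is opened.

No bin has ≥ 8 free, so a new bin is opened.

0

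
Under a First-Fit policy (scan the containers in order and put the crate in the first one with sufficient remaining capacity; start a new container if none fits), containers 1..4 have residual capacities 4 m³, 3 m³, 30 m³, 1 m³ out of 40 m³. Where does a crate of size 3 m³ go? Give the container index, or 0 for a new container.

Containers with room: container 1 (4 m³), container 2 (3 m³), container 3 (30 m³).
The first with room is container 1.

1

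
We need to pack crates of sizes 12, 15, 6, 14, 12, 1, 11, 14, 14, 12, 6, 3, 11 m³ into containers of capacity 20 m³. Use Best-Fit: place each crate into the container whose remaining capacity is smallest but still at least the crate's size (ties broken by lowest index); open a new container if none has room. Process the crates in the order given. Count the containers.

Put 12 m³ in container 1; 8 m³ remain.
Put 15 m³ in container 2; 5 m³ remain.
Put 6 m³ in container 1; 2 m³ remain.
Put 14 m³ in container 3; 6 m³ remain.
Put 12 m³ in container 4; 8 m³ remain.
Put 1 m³ in container 1; 1 m³ remain.
Put 11 m³ in container 5; 9 m³ remain.
Put 14 m³ in container 6; 6 m³ remain.
Put 14 m³ in container 7; 6 m³ remain.
Put 12 m³ in container 8; 8 m³ remain.
Put 6 m³ in container 3; 0 m³ remain.
Put 3 m³ in container 2; 2 m³ remain.
Put 11 m³ in container 9; 9 m³ remain.

9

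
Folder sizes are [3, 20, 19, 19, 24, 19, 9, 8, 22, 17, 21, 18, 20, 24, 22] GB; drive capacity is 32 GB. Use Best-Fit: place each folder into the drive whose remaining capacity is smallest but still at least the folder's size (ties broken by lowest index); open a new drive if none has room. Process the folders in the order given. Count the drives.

12 drives

drive 1: place 3 GB, 29 GB left
drive 1: place 20 GB, 9 GB left
drive 2: place 19 GB, 13 GB left
drive 3: place 19 GB, 13 GB left
drive 4: place 24 GB, 8 GB left
drive 5: place 19 GB, 13 GB left
drive 1: place 9 GB, 0 GB left
drive 4: place 8 GB, 0 GB left
drive 6: place 22 GB, 10 GB left
drive 7: place 17 GB, 15 GB left
drive 8: place 21 GB, 11 GB left
drive 9: place 18 GB, 14 GB left
drive 10: place 20 GB, 12 GB left
drive 11: place 24 GB, 8 GB left
drive 12: place 22 GB, 10 GB left
Final drives: [3,20,9] [19] [19] [24,8] [19] [22] [17] [21] [18] [20] [24] [22].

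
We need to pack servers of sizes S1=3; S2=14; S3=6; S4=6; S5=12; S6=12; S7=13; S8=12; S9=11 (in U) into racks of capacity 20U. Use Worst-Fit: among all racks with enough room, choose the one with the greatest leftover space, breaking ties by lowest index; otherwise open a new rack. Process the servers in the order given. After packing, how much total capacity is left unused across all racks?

S1 (3U) → rack 1 (remaining 17U)
S2 (14U) → rack 1 (remaining 3U)
S3 (6U) → rack 2 (remaining 14U)
S4 (6U) → rack 2 (remaining 8U)
S5 (12U) → rack 3 (remaining 8U)
S6 (12U) → rack 4 (remaining 8U)
S7 (13U) → rack 5 (remaining 7U)
S8 (12U) → rack 6 (remaining 8U)
S9 (11U) → rack 7 (remaining 9U)
7 racks × 20U = 140U; used 89U; unused 51U.

51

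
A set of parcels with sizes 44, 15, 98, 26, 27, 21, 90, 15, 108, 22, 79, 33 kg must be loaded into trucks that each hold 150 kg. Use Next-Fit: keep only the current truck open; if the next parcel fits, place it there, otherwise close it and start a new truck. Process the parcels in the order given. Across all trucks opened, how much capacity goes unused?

44 kg → truck 1 (remaining 106 kg)
15 kg → truck 1 (remaining 91 kg)
98 kg → truck 2 (remaining 52 kg)
26 kg → truck 2 (remaining 26 kg)
27 kg → truck 3 (remaining 123 kg)
21 kg → truck 3 (remaining 102 kg)
90 kg → truck 3 (remaining 12 kg)
15 kg → truck 4 (remaining 135 kg)
108 kg → truck 4 (remaining 27 kg)
22 kg → truck 4 (remaining 5 kg)
79 kg → truck 5 (remaining 71 kg)
33 kg → truck 5 (remaining 38 kg)
5 trucks × 150 kg = 750 kg; used 578 kg; unused 172 kg.

172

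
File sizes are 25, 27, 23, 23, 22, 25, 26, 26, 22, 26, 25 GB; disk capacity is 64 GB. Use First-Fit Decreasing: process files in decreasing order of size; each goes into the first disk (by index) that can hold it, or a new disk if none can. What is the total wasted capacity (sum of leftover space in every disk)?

Sorted descending: 27, 26, 26, 26, 25, 25, 25, 23, 23, 22, 22.
disk 1: place 27 GB, 37 GB left
disk 1: place 26 GB, 11 GB left
disk 2: place 26 GB, 38 GB left
disk 2: place 26 GB, 12 GB left
disk 3: place 25 GB, 39 GB left
disk 3: place 25 GB, 14 GB left
disk 4: place 25 GB, 39 GB left
disk 4: place 23 GB, 16 GB left
disk 5: place 23 GB, 41 GB left
disk 5: place 22 GB, 19 GB left
disk 6: place 22 GB, 42 GB left
6 disks × 64 GB = 384 GB; used 270 GB; unused 114 GB.

114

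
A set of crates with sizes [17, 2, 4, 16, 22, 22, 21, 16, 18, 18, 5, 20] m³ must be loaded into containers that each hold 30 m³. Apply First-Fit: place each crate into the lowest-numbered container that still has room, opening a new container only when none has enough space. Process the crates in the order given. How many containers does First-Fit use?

Put 17 m³ in container 1; 13 m³ remain.
Put 2 m³ in container 1; 11 m³ remain.
Put 4 m³ in container 1; 7 m³ remain.
Put 16 m³ in container 2; 14 m³ remain.
Put 22 m³ in container 3; 8 m³ remain.
Put 22 m³ in container 4; 8 m³ remain.
Put 21 m³ in container 5; 9 m³ remain.
Put 16 m³ in container 6; 14 m³ remain.
Put 18 m³ in container 7; 12 m³ remain.
Put 18 m³ in container 8; 12 m³ remain.
Put 5 m³ in container 1; 2 m³ remain.
Put 20 m³ in container 9; 10 m³ remain.
Final containers: [17,2,4,5] [16] [22] [22] [21] [16] [18] [18] [20].

9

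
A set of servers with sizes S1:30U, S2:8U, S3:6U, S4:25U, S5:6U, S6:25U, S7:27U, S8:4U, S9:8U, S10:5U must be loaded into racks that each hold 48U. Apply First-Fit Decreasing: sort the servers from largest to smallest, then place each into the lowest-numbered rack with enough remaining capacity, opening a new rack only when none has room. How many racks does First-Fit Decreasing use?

Sorted descending: 30, 27, 25, 25, 8, 8, 6, 6, 5, 4.
Put 30U in rack 1; 18U remain.
Put 27U in rack 2; 21U remain.
Put 25U in rack 3; 23U remain.
Put 25U in rack 4; 23U remain.
Put 8U in rack 1; 10U remain.
Put 8U in rack 1; 2U remain.
Put 6U in rack 2; 15U remain.
Put 6U in rack 2; 9U remain.
Put 5U in rack 2; 4U remain.
Put 4U in rack 2; 0U remain.

4 racks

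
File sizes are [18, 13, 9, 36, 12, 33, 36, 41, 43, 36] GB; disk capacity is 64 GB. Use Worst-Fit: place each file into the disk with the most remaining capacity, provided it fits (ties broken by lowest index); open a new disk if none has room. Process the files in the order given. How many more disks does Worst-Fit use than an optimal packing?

1

Worst-Fit: [18,13,9] [36,12] [33] [36] [41] [43] [36] → 7 disks.
6 files exceed 32 GB (half the capacity), and no two of those can share a disk, so at least 6 disks are needed.
An optimal packing achieves that bound: [43,18] [41,13,9] [36,12] [36] [36] [33] → 6 disks.
Excess: 7 − 6 = 1.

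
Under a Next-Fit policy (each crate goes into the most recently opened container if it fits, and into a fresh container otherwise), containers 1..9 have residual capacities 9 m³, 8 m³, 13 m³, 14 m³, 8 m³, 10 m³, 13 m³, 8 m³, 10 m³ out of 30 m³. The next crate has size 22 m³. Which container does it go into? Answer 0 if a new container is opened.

Next-Fit only looks at container 9, which has 10 m³ free.
22 m³ does not fit, so a new container is opened.

0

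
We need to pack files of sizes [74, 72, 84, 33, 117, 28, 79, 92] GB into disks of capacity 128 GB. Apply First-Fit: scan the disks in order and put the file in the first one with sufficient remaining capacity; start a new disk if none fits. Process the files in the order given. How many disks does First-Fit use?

Put 74 GB in disk 1; 54 GB remain.
Put 72 GB in disk 2; 56 GB remain.
Put 84 GB in disk 3; 44 GB remain.
Put 33 GB in disk 1; 21 GB remain.
Put 117 GB in disk 4; 11 GB remain.
Put 28 GB in disk 2; 28 GB remain.
Put 79 GB in disk 5; 49 GB remain.
Put 92 GB in disk 6; 36 GB remain.

6 disks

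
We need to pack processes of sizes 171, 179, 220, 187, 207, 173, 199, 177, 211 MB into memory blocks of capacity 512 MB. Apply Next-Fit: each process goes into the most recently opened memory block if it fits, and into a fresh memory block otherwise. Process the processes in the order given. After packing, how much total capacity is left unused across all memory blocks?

836

171 MB → memory block 1 (remaining 341 MB)
179 MB → memory block 1 (remaining 162 MB)
220 MB → memory block 2 (remaining 292 MB)
187 MB → memory block 2 (remaining 105 MB)
207 MB → memory block 3 (remaining 305 MB)
173 MB → memory block 3 (remaining 132 MB)
199 MB → memory block 4 (remaining 313 MB)
177 MB → memory block 4 (remaining 136 MB)
211 MB → memory block 5 (remaining 301 MB)
5 memory blocks × 512 MB = 2560 MB; used 1724 MB; unused 836 MB.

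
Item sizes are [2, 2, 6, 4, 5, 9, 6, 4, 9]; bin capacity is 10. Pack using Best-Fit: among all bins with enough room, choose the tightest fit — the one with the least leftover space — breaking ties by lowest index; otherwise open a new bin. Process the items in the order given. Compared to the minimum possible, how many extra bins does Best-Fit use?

Best-Fit: [2,2,6] [4,5] [9] [6,4] [9] → 5 bins.
Total size 47; any packing needs at least ⌈47/10⌉ = 5 bins.
So 5 is already optimal.

0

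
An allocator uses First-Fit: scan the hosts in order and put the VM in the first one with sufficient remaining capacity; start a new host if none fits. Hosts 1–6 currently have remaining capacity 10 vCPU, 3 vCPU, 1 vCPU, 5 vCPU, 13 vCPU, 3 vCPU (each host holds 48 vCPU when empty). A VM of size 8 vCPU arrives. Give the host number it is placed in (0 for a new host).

1

Hosts with room: host 1 (10 vCPU), host 5 (13 vCPU).
The first with room is host 1.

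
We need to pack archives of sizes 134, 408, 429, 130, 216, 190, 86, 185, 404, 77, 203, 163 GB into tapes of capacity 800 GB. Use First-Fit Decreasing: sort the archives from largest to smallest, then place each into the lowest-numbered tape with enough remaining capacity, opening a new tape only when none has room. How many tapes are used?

Sorted descending: 429, 408, 404, 216, 203, 190, 185, 163, 134, 130, 86, 77.
Put 429 GB in tape 1; 371 GB remain.
Put 408 GB in tape 2; 392 GB remain.
Put 404 GB in tape 3; 396 GB remain.
Put 216 GB in tape 1; 155 GB remain.
Put 203 GB in tape 2; 189 GB remain.
Put 190 GB in tape 3; 206 GB remain.
Put 185 GB in tape 2; 4 GB remain.
Put 163 GB in tape 3; 43 GB remain.
Put 134 GB in tape 1; 21 GB remain.
Put 130 GB in tape 4; 670 GB remain.
Put 86 GB in tape 4; 584 GB remain.
Put 77 GB in tape 4; 507 GB remain.

4 tapes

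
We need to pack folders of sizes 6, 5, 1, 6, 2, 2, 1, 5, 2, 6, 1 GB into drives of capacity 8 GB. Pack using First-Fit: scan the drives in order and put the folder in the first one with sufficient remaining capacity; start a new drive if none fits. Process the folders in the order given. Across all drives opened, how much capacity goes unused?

3

drive 1: place 6 GB, 2 GB left
drive 2: place 5 GB, 3 GB left
drive 1: place 1 GB, 1 GB left
drive 3: place 6 GB, 2 GB left
drive 2: place 2 GB, 1 GB left
drive 3: place 2 GB, 0 GB left
drive 1: place 1 GB, 0 GB left
drive 4: place 5 GB, 3 GB left
drive 4: place 2 GB, 1 GB left
drive 5: place 6 GB, 2 GB left
drive 2: place 1 GB, 0 GB left
5 drives × 8 GB = 40 GB; used 37 GB; unused 3 GB.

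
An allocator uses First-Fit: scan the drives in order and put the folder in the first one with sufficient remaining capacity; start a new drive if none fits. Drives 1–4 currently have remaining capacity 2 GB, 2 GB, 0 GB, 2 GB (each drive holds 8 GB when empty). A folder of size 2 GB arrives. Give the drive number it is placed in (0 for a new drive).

Drives with room: drive 1 (2 GB), drive 2 (2 GB), drive 4 (2 GB).
The first with room is drive 1.

1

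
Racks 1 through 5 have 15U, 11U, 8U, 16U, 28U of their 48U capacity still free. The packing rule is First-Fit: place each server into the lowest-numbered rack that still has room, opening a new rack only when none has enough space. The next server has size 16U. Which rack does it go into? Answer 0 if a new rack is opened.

4

Racks with room: rack 4 (16U), rack 5 (28U).
The first with room is rack 4.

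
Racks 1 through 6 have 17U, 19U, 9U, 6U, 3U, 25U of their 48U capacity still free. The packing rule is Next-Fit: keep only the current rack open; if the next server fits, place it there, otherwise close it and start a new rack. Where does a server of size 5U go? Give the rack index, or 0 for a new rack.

6

Next-Fit only looks at rack 6, which has 25U free.
5U fits there.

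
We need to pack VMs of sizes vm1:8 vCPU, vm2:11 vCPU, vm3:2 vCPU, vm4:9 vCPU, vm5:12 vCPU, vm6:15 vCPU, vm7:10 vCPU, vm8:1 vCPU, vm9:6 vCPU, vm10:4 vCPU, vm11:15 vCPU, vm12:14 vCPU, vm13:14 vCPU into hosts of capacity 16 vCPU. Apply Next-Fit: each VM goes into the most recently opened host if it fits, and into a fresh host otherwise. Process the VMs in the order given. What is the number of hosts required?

10 hosts

Put vm1 (8 vCPU) in host 1; 8 vCPU remain.
Put vm2 (11 vCPU) in host 2; 5 vCPU remain.
Put vm3 (2 vCPU) in host 2; 3 vCPU remain.
Put vm4 (9 vCPU) in host 3; 7 vCPU remain.
Put vm5 (12 vCPU) in host 4; 4 vCPU remain.
Put vm6 (15 vCPU) in host 5; 1 vCPU remain.
Put vm7 (10 vCPU) in host 6; 6 vCPU remain.
Put vm8 (1 vCPU) in host 6; 5 vCPU remain.
Put vm9 (6 vCPU) in host 7; 10 vCPU remain.
Put vm10 (4 vCPU) in host 7; 6 vCPU remain.
Put vm11 (15 vCPU) in host 8; 1 vCPU remain.
Put vm12 (14 vCPU) in host 9; 2 vCPU remain.
Put vm13 (14 vCPU) in host 10; 2 vCPU remain.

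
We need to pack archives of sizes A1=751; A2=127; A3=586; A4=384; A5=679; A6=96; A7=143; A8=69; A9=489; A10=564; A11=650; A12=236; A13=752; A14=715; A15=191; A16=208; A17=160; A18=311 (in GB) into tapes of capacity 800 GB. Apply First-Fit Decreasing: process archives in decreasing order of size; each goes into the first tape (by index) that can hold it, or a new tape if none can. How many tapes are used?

10 tapes

Sorted descending: 752, 751, 715, 679, 650, 586, 564, 489, 384, 311, 236, 208, 191, 160, 143, 127, 96, 69.
Put 752 GB in tape 1; 48 GB remain.
Put 751 GB in tape 2; 49 GB remain.
Put 715 GB in tape 3; 85 GB remain.
Put 679 GB in tape 4; 121 GB remain.
Put 650 GB in tape 5; 150 GB remain.
Put 586 GB in tape 6; 214 GB remain.
Put 564 GB in tape 7; 236 GB remain.
Put 489 GB in tape 8; 311 GB remain.
Put 384 GB in tape 9; 416 GB remain.
Put 311 GB in tape 8; 0 GB remain.
Put 236 GB in tape 7; 0 GB remain.
Put 208 GB in tape 6; 6 GB remain.
Put 191 GB in tape 9; 225 GB remain.
Put 160 GB in tape 9; 65 GB remain.
Put 143 GB in tape 5; 7 GB remain.
Put 127 GB in tape 10; 673 GB remain.
Put 96 GB in tape 4; 25 GB remain.
Put 69 GB in tape 3; 16 GB remain.
Final tapes: [752] [751] [715,69] [679,96] [650,143] [586,208] [564,236] [489,311] [384,191,160] [127].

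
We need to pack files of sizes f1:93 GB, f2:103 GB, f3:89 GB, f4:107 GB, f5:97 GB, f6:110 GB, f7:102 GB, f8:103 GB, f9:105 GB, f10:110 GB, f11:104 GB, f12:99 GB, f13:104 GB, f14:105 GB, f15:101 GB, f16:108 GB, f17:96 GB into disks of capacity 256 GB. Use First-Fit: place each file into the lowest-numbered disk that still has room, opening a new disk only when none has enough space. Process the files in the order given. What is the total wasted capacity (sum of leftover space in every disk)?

disk 1: place f1 (93 GB), 163 GB left
disk 1: place f2 (103 GB), 60 GB left
disk 2: place f3 (89 GB), 167 GB left
disk 2: place f4 (107 GB), 60 GB left
disk 3: place f5 (97 GB), 159 GB left
disk 3: place f6 (110 GB), 49 GB left
disk 4: place f7 (102 GB), 154 GB left
disk 4: place f8 (103 GB), 51 GB left
disk 5: place f9 (105 GB), 151 GB left
disk 5: place f10 (110 GB), 41 GB left
disk 6: place f11 (104 GB), 152 GB left
disk 6: place f12 (99 GB), 53 GB left
disk 7: place f13 (104 GB), 152 GB left
disk 7: place f14 (105 GB), 47 GB left
disk 8: place f15 (101 GB), 155 GB left
disk 8: place f16 (108 GB), 47 GB left
disk 9: place f17 (96 GB), 160 GB left
9 disks × 256 GB = 2304 GB; used 1736 GB; unused 568 GB.

568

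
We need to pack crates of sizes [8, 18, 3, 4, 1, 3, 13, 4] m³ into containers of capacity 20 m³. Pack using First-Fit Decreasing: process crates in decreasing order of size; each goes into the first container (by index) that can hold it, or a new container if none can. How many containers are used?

Sorted descending: 18, 13, 8, 4, 4, 3, 3, 1.
Put 18 m³ in container 1; 2 m³ remain.
Put 13 m³ in container 2; 7 m³ remain.
Put 8 m³ in container 3; 12 m³ remain.
Put 4 m³ in container 2; 3 m³ remain.
Put 4 m³ in container 3; 8 m³ remain.
Put 3 m³ in container 2; 0 m³ remain.
Put 3 m³ in container 3; 5 m³ remain.
Put 1 m³ in container 1; 1 m³ remain.

3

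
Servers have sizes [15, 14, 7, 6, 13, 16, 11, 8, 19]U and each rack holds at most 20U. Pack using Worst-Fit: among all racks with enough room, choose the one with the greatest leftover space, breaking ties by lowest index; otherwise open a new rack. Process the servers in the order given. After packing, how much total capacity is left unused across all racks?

31

15U → rack 1 (remaining 5U)
14U → rack 2 (remaining 6U)
7U → rack 3 (remaining 13U)
6U → rack 3 (remaining 7U)
13U → rack 4 (remaining 7U)
16U → rack 5 (remaining 4U)
11U → rack 6 (remaining 9U)
8U → rack 6 (remaining 1U)
19U → rack 7 (remaining 1U)
7 racks × 20U = 140U; used 109U; unused 31U.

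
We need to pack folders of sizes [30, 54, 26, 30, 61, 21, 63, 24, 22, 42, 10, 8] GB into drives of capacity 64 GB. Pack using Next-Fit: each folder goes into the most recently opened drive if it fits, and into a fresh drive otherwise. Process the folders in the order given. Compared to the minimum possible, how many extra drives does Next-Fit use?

1

Next-Fit: [30] [54] [26,30] [61] [21] [63] [24,22] [42,10,8] → 8 drives.
Total size 391 GB; any packing needs at least ⌈391/64⌉ = 7 drives.
An optimal packing achieves that bound: [63] [61] [54,10] [42,22] [30,30] [26,24,8] [21] → 7 drives.
Excess: 8 − 7 = 1.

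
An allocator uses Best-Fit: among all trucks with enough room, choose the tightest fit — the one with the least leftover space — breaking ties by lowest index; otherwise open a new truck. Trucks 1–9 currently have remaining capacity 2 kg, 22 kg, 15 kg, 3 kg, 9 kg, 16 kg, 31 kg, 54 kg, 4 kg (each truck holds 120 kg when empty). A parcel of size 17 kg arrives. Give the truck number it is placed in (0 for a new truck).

2

Trucks with room: truck 2 (22 kg), truck 7 (31 kg), truck 8 (54 kg).
Tightest fit is truck 2 with 22 kg free.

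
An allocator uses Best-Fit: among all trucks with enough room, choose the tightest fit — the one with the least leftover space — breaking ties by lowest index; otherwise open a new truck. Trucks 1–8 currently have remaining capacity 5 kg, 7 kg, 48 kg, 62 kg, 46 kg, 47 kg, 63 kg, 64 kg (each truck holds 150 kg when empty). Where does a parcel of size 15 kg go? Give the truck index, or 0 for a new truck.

5

Trucks with room: truck 3 (48 kg), truck 4 (62 kg), truck 5 (46 kg), truck 6 (47 kg), truck 7 (63 kg), truck 8 (64 kg).
Tightest fit is truck 5 with 46 kg free.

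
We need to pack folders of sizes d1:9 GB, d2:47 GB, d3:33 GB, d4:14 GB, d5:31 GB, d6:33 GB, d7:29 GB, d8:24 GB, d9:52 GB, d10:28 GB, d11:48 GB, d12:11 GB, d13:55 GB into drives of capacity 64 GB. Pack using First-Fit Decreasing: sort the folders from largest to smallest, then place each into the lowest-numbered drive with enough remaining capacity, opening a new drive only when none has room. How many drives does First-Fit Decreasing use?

Sorted descending: 55, 52, 48, 47, 33, 33, 31, 29, 28, 24, 14, 11, 9.
drive 1: place 55 GB, 9 GB left
drive 2: place 52 GB, 12 GB left
drive 3: place 48 GB, 16 GB left
drive 4: place 47 GB, 17 GB left
drive 5: place 33 GB, 31 GB left
drive 6: place 33 GB, 31 GB left
drive 5: place 31 GB, 0 GB left
drive 6: place 29 GB, 2 GB left
drive 7: place 28 GB, 36 GB left
drive 7: place 24 GB, 12 GB left
drive 3: place 14 GB, 2 GB left
drive 2: place 11 GB, 1 GB left
drive 1: place 9 GB, 0 GB left
Final drives: [55,9] [52,11] [48,14] [47] [33,31] [33,29] [28,24].

7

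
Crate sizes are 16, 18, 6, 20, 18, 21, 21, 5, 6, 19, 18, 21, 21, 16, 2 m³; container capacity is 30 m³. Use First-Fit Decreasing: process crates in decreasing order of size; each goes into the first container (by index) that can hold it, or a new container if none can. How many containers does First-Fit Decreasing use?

11 containers

Sorted descending: 21, 21, 21, 21, 20, 19, 18, 18, 18, 16, 16, 6, 6, 5, 2.
21 m³ → container 1 (remaining 9 m³)
21 m³ → container 2 (remaining 9 m³)
21 m³ → container 3 (remaining 9 m³)
21 m³ → container 4 (remaining 9 m³)
20 m³ → container 5 (remaining 10 m³)
19 m³ → container 6 (remaining 11 m³)
18 m³ → container 7 (remaining 12 m³)
18 m³ → container 8 (remaining 12 m³)
18 m³ → container 9 (remaining 12 m³)
16 m³ → container 10 (remaining 14 m³)
16 m³ → container 11 (remaining 14 m³)
6 m³ → container 1 (remaining 3 m³)
6 m³ → container 2 (remaining 3 m³)
5 m³ → container 3 (remaining 4 m³)
2 m³ → container 1 (remaining 1 m³)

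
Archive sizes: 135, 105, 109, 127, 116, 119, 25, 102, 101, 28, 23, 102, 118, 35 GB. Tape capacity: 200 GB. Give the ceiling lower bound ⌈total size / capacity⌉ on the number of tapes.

7

Total size = 135 + 105 + 109 + 127 + 116 + 119 + 25 + 102 + 101 + 28 + 23 + 102 + 118 + 35 = 1245 GB.
⌈1245 / 200⌉ = 7.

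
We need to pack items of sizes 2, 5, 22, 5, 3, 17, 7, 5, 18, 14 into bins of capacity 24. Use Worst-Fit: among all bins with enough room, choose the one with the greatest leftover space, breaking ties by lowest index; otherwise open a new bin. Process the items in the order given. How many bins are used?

bin 1: place 2, 22 left
bin 1: place 5, 17 left
bin 2: place 22, 2 left
bin 1: place 5, 12 left
bin 1: place 3, 9 left
bin 3: place 17, 7 left
bin 1: place 7, 2 left
bin 3: place 5, 2 left
bin 4: place 18, 6 left
bin 5: place 14, 10 left

5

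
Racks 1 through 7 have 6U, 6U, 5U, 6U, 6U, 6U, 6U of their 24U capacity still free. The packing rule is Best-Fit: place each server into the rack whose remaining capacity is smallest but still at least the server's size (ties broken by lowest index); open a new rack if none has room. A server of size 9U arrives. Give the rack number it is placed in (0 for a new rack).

0

No rack has ≥ 9U free, so a new rack is opened.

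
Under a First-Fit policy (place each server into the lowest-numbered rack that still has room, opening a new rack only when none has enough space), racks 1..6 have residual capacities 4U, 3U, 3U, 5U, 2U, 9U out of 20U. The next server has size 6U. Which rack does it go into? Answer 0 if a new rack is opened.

6

Racks with room: rack 6 (9U).
The first with room is rack 6.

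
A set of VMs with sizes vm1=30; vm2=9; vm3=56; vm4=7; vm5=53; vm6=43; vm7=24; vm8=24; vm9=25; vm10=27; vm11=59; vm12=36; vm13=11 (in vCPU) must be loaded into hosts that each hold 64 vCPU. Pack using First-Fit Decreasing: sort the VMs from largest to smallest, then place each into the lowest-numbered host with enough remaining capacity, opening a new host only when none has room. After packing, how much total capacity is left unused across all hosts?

Sorted descending: 59, 56, 53, 43, 36, 30, 27, 25, 24, 24, 11, 9, 7.
host 1: place 59 vCPU, 5 vCPU left
host 2: place 56 vCPU, 8 vCPU left
host 3: place 53 vCPU, 11 vCPU left
host 4: place 43 vCPU, 21 vCPU left
host 5: place 36 vCPU, 28 vCPU left
host 6: place 30 vCPU, 34 vCPU left
host 5: place 27 vCPU, 1 vCPU left
host 6: place 25 vCPU, 9 vCPU left
host 7: place 24 vCPU, 40 vCPU left
host 7: place 24 vCPU, 16 vCPU left
host 3: place 11 vCPU, 0 vCPU left
host 4: place 9 vCPU, 12 vCPU left
host 2: place 7 vCPU, 1 vCPU left
7 hosts × 64 vCPU = 448 vCPU; used 404 vCPU; unused 44 vCPU.

44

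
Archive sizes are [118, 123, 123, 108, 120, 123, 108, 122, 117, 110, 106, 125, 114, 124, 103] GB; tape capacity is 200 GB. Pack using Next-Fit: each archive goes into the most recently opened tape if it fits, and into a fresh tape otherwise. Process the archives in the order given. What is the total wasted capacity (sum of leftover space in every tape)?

1256

Put 118 GB in tape 1; 82 GB remain.
Put 123 GB in tape 2; 77 GB remain.
Put 123 GB in tape 3; 77 GB remain.
Put 108 GB in tape 4; 92 GB remain.
Put 120 GB in tape 5; 80 GB remain.
Put 123 GB in tape 6; 77 GB remain.
Put 108 GB in tape 7; 92 GB remain.
Put 122 GB in tape 8; 78 GB remain.
Put 117 GB in tape 9; 83 GB remain.
Put 110 GB in tape 10; 90 GB remain.
Put 106 GB in tape 11; 94 GB remain.
Put 125 GB in tape 12; 75 GB remain.
Put 114 GB in tape 13; 86 GB remain.
Put 124 GB in tape 14; 76 GB remain.
Put 103 GB in tape 15; 97 GB remain.
15 tapes × 200 GB = 3000 GB; used 1744 GB; unused 1256 GB.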